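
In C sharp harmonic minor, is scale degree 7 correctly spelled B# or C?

B#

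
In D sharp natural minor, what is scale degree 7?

C#

Degree 7 takes the letter 6 steps above D, which is C.
In natural minor, degree 7 sits 10 semitones above the tonic. D# + 10 semitones is pitch class 1, spelled on C as C#.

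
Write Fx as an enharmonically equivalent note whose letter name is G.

G

Plain G sits at the same pitch as F##, so on the letter G the same pitch needs a natural: G.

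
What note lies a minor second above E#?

F#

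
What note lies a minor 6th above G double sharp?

E#

A sixth above G lands on the letter E.
A minor sixth spans 8 semitones, so G## moves to pitch class 5. On the letter E that is E#.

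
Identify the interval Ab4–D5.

augmented fourth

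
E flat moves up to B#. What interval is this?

doubly augmented fifth

Counting letters E–F–G–A–B gives a fifth.
Eb→B# = 9 semitones, 2 wider than the perfect fifth (7), so doubly augmented.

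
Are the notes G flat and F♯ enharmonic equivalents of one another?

Yes

Gb = pitch class 6 and F# = pitch class 6 — the same pitch class, so they are enharmonic equivalents.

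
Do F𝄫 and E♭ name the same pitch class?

Yes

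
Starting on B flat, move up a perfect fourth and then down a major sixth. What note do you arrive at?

Gb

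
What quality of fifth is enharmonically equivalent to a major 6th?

A major sixth spans 9 semitones.
A fifth spanning 9 semitones is doubly augmented (the perfect fifth is 7).

doubly augmented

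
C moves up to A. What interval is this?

major sixth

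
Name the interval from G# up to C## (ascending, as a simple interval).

augmented fourth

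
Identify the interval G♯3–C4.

diminished fourth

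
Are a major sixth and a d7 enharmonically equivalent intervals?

Yes

A major sixth spans 9 semitones; a diminished seventh spans 9.
They are enharmonically equivalent.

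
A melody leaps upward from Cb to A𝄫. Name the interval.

minor sixth

The letter names run C→A, a span of 5 letter steps, so the interval is some kind of sixth.
Cb to Abb is 8 semitones. A major sixth is 9, so 8 makes it minor.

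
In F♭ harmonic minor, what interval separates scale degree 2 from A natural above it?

augmented second

Scale degree 2 of Fb harmonic minor is Gb.
Gb up to A: letters G→A make it a second; 3 semitones makes it augmented.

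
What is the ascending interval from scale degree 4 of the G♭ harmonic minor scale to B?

Scale degree 4 of Gb harmonic minor is Cb.
Cb up to B: letters C→B make it a seventh; 12 semitones makes it augmented.

augmented seventh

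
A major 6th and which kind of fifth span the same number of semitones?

doubly augmented

A major sixth spans 9 semitones.
A fifth spanning 9 semitones is doubly augmented (the perfect fifth is 7).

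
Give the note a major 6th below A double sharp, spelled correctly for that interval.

C##

A sixth below A lands on the letter C.
A major sixth spans 9 semitones, so A## moves to pitch class 2. On the letter C that is C##.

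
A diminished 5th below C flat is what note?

F

A fifth below C lands on the letter F.
A diminished fifth spans 6 semitones, so Cb moves to pitch class 5. On the letter F that is F.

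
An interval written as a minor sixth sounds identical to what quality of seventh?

doubly diminished

A minor sixth spans 8 semitones.
A seventh spanning 8 semitones is doubly diminished (the major seventh is 11).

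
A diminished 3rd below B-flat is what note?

G#

A third below B lands on the letter G.
A diminished third spans 2 semitones, so Bb moves to pitch class 8. On the letter G that is G#.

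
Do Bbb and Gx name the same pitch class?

Yes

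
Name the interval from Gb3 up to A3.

The letter names run G→A, a span of 1 letter step, so the interval is some kind of second.
Gb to A is 3 semitones. A major second is 2, so 3 makes it augmented.

augmented second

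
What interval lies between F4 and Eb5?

minor seventh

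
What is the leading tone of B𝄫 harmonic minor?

Ab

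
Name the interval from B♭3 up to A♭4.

minor seventh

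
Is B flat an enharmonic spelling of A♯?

Yes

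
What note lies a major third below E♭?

Cb

E down a major third is C, so the target letter is C.
From Eb, a major third is 4 semitones down: Cb.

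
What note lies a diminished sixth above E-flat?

Cbb

E up a major sixth is C#, so the target letter is C.
From Eb, a diminished sixth is 7 semitones up: Cbb.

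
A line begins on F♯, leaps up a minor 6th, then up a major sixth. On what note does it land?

B

A minor sixth up from F# is D (letter D, 8 semitones up).
A major sixth up from D is B (letter B, 9 semitones up).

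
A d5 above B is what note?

F

B up a perfect fifth is F#, so the target letter is F.
From B, a diminished fifth is 6 semitones up: F.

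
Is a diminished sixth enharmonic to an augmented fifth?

No

A diminished sixth spans 7 semitones; an augmented fifth spans 8.
The spans differ, so they are not enharmonic equivalents.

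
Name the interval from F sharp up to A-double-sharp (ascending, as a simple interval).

augmented third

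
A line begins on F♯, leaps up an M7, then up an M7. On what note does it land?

D##

A major seventh up from F# is E# (letter E, 11 semitones up).
A major seventh up from E# is D## (letter D, 11 semitones up).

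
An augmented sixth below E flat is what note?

Gbb

E down a major sixth is G, so the target letter is G.
From Eb, an augmented sixth is 10 semitones down: Gbb.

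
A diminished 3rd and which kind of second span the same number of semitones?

major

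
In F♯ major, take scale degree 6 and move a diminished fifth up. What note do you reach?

A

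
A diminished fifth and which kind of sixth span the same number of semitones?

doubly diminished

A diminished fifth spans 6 semitones.
A sixth spanning 6 semitones is doubly diminished (the major sixth is 9).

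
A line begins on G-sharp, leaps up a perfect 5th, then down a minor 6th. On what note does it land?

F##

A perfect fifth up from G# is D# (letter D, 7 semitones up).
A minor sixth down from D# is F## (letter F, 8 semitones down).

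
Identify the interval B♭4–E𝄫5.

Counting letters B–C–D–E gives a fourth.
Bb→Ebb = 4 semitones, 1 narrower than the perfect fourth (5), so diminished.

diminished fourth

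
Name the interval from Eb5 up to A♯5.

doubly augmented fourth

Counting letters E–F–G–A gives a fourth.
Eb→A# = 7 semitones, 2 wider than the perfect fourth (5), so doubly augmented.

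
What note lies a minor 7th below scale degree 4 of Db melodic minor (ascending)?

Ab

Scale degree 4 of Db melodic minor (ascending) is Gb.
A minor seventh (10 semitones) below Gb lands on the letter A, giving Ab.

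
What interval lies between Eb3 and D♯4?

augmented seventh

The letter names run E→D, a span of 6 letter steps, so the interval is some kind of seventh.
Eb to D# is 12 semitones. A major seventh is 11, so 12 makes it augmented.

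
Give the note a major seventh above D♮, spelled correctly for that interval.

C#

A seventh above D lands on the letter C.
A major seventh spans 11 semitones, so D moves to pitch class 1. On the letter C that is C#.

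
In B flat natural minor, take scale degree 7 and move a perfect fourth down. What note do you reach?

Scale degree 7 of Bb natural minor is Ab.
A perfect fourth (5 semitones) below Ab lands on the letter E, giving Eb.

Eb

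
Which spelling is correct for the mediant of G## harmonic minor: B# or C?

B#

Each scale degree takes a distinct letter name. Degree 3 of a scale on G must use the letter B.
B# and C are enharmonically the same pitch, but only B# uses the letter B, so it is the correct spelling here.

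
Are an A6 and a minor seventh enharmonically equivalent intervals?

Yes

An augmented sixth spans 10 semitones; a minor seventh spans 10.
They are enharmonically equivalent.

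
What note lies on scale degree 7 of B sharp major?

A##

The B# major scale runs B# C## D## E# F## G## A##.
Degree 7 is A##.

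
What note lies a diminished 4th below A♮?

E#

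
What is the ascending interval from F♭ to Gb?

Counting letters F–G gives a second.
Fb→Gb = 2 semitones, exactly the major second.

major second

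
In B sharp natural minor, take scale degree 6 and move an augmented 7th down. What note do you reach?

Ab

Scale degree 6 of B# natural minor is G#.
An augmented seventh (12 semitones) below G# lands on the letter A, giving Ab.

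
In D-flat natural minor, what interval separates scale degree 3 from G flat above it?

major second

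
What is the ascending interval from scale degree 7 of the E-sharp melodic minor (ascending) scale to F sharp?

Scale degree 7 of E# melodic minor (ascending) is D##.
D## up to F#: letters D→F make it a third; 2 semitones makes it diminished.

diminished third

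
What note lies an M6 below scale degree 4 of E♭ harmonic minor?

Scale degree 4 of Eb harmonic minor is Ab.
A major sixth (9 semitones) below Ab lands on the letter C, giving Cb.

Cb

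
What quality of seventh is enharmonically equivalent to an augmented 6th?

An augmented sixth spans 10 semitones.
A seventh spanning 10 semitones is minor (the major seventh is 11).

minor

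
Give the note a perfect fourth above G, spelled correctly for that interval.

A fourth above G lands on the letter C.
A perfect fourth spans 5 semitones, so G moves to pitch class 0. On the letter C that is C.

C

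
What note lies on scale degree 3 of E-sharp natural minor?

The E# natural minor scale runs E# F## G# A# B# C# D#.
Degree 3 is G#.

G#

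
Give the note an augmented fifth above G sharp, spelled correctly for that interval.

A fifth above G lands on the letter D.
An augmented fifth spans 8 semitones, so G# moves to pitch class 4. On the letter D that is D##.

D##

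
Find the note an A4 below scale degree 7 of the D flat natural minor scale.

Gbb

Scale degree 7 of Db natural minor is Cb.
An augmented fourth (6 semitones) below Cb lands on the letter G, giving Gbb.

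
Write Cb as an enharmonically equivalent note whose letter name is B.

B

Plain B sits at the same pitch as Cb, so on the letter B the same pitch needs a natural: B.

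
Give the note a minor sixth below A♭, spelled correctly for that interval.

A sixth below A lands on the letter C.
A minor sixth spans 8 semitones, so Ab moves to pitch class 0. On the letter C that is C.

C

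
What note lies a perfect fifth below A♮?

A fifth below A lands on the letter D.
A perfect fifth spans 7 semitones, so A moves to pitch class 2. On the letter D that is D.

D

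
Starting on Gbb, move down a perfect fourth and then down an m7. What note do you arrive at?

Ebb

A perfect fourth down from Gbb is Dbb (letter D, 5 semitones down).
A minor seventh down from Dbb is Ebb (letter E, 10 semitones down).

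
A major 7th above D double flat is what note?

D up a major seventh is C#, so the target letter is C.
From Dbb, a major seventh is 11 semitones up: Cb.

Cb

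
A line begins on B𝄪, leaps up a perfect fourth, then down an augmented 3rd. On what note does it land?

C#

A perfect fourth up from B## is E## (letter E, 5 semitones up).
An augmented third down from E## is C# (letter C, 5 semitones down).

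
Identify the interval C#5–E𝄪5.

Counting letters C–D–E gives a third.
C#→E## = 5 semitones, 1 wider than the major third (4), so augmented.

augmented third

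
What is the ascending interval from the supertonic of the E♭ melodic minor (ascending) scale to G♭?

minor second

The supertonic of Eb melodic minor (ascending) is F.
F up to Gb: letters F→G make it a second; 1 semitone makes it minor.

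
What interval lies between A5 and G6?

minor seventh

The letter names run A→G, a span of 6 letter steps, so the interval is some kind of seventh.
A to G is 10 semitones. A major seventh is 11, so 10 makes it minor.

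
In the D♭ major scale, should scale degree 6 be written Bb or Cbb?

Bb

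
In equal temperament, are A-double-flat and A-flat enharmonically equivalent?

Two spellings are enharmonically equivalent only if they share a pitch class.
Here Abb → 7, Ab → 8; 7 ≠ 8, so they are not.

No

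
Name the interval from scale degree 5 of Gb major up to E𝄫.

Scale degree 5 of Gb major is Db.
Db up to Ebb: letters D→E make it a second; 1 semitone makes it minor.

minor second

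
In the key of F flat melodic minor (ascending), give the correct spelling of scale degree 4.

Bbb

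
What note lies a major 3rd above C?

E

C up a major third is E, so the target letter is E.
From C, a major third is 4 semitones up: E.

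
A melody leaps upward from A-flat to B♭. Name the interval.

Counting letters A–B gives a second.
Ab→Bb = 2 semitones, exactly the major second.

major second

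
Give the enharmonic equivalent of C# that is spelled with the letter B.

C# is pitch class 1. The letter B alone is pitch class 11.
To reach pitch class 1 from B requires an offset of +2 semitones, i.e. double sharp: B##.

B##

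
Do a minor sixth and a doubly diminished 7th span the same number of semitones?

A minor sixth spans 8 semitones; a doubly diminished seventh spans 8.
They are enharmonically equivalent.

Yes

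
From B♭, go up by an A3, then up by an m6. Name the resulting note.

An augmented third up from Bb is D# (letter D, 5 semitones up).
A minor sixth up from D# is B (letter B, 8 semitones up).

B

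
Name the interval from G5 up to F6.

minor seventh

The letter names run G→F, a span of 6 letter steps, so the interval is some kind of seventh.
G to F is 10 semitones. A major seventh is 11, so 10 makes it minor.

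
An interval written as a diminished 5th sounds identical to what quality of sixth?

doubly diminished

A diminished fifth spans 6 semitones.
A sixth spanning 6 semitones is doubly diminished (the major sixth is 9).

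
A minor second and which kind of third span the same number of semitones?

doubly diminished

A minor second spans 1 semitone.
A third spanning 1 semitone is doubly diminished (the major third is 4).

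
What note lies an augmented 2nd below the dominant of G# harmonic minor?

The dominant of G# harmonic minor is D#.
An augmented second (3 semitones) below D# lands on the letter C, giving C.

C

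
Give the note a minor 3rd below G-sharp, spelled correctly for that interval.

G down a major third is Eb, so the target letter is E.
From G#, a minor third is 3 semitones down: E#.

E#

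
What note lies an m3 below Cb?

Ab

C down a major third is Ab, so the target letter is A.
From Cb, a minor third is 3 semitones down: Ab.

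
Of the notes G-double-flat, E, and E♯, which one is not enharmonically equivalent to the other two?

E

In 12-tone equal temperament, enharmonic equivalents share a pitch class. Gbb is pitch class 5; E is pitch class 4; E# is pitch class 5.
Gbb and E# share pitch class 5, while E is pitch class 4.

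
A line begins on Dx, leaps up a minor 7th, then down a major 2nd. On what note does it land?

B#

A minor seventh up from D## is C## (letter C, 10 semitones up).
A major second down from C## is B# (letter B, 2 semitones down).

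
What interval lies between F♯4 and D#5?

Counting letters F–G–A–B–C–D gives a sixth.
F#→D# = 9 semitones, exactly the major sixth.

major sixth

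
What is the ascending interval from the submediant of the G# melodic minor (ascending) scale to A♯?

The submediant of G# melodic minor (ascending) is E#.
E# up to A#: letters E→A make it a fourth; 5 semitones makes it perfect.

perfect fourth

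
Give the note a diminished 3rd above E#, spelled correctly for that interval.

G

E up a major third is G#, so the target letter is G.
From E#, a diminished third is 2 semitones up: G.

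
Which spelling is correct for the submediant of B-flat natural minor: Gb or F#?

Each scale degree takes a distinct letter name. Degree 6 of a scale on B must use the letter G.
Gb and F# are enharmonically the same pitch, but only Gb uses the letter G, so it is the correct spelling here.

Gb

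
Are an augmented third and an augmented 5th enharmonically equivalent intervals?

No

An augmented third spans 5 semitones; an augmented fifth spans 8.
The spans differ, so they are not enharmonic equivalents.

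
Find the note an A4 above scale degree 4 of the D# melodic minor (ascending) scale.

C##

Scale degree 4 of D# melodic minor (ascending) is G#.
An augmented fourth (6 semitones) above G# lands on the letter C, giving C##.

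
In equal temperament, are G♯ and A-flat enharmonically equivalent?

Yes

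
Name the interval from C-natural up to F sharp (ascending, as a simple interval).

Counting letters C–D–E–F gives a fourth.
C→F# = 6 semitones, 1 wider than the perfect fourth (5), so augmented.

augmented fourth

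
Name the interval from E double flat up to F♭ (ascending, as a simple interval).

The letter names run E→F, a span of 1 letter step, so the interval is some kind of second.
Ebb to Fb is 2 semitones. A major second is 2, so 2 makes it major.

major second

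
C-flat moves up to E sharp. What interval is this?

doubly augmented third

The letter names run C→E, a span of 2 letter steps, so the interval is some kind of third.
Cb to E# is 6 semitones. A major third is 4, so 6 makes it doubly augmented.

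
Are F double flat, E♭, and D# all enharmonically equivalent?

Yes

Fbb = pitch class 3 and Eb = pitch class 3 and D# = pitch class 3 — the same pitch class, so they are enharmonic equivalents.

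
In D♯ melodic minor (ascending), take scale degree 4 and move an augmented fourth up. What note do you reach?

Scale degree 4 of D# melodic minor (ascending) is G#.
An augmented fourth (6 semitones) above G# lands on the letter C, giving C##.

C##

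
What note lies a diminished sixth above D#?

D up a major sixth is B, so the target letter is B.
From D#, a diminished sixth is 7 semitones up: Bb.

Bb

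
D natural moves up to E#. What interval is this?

The letter names run D→E, a span of 1 letter step, so the interval is some kind of second.
D to E# is 3 semitones. A major second is 2, so 3 makes it augmented.

augmented second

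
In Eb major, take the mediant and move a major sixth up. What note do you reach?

The mediant of Eb major is G.
A major sixth (9 semitones) above G lands on the letter E, giving E.

E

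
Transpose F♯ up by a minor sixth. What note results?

F up a major sixth is D, so the target letter is D.
From F#, a minor sixth is 8 semitones up: D.

D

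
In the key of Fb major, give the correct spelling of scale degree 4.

Degree 4 takes the letter 3 steps above F, which is B.
In major, degree 4 sits 5 semitones above the tonic. Fb + 5 semitones is pitch class 9, spelled on B as Bbb.

Bbb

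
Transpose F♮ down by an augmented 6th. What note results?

A sixth below F lands on the letter A.
An augmented sixth spans 10 semitones, so F moves to pitch class 7. On the letter A that is Abb.

Abb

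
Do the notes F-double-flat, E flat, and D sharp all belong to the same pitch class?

Fbb is pitch class 3; Eb is pitch class 3; D# is pitch class 3.
All spellings map to pitch class 3, so they are enharmonically equivalent.

Yes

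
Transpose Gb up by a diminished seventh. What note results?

Fbb

A seventh above G lands on the letter F.
A diminished seventh spans 9 semitones, so Gb moves to pitch class 3. On the letter F that is Fbb.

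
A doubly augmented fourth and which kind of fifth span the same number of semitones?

A doubly augmented fourth spans 7 semitones.
A fifth spanning 7 semitones is perfect (the perfect fifth is 7).

perfect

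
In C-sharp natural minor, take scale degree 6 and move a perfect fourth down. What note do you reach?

E

Scale degree 6 of C# natural minor is A.
A perfect fourth (5 semitones) below A lands on the letter E, giving E.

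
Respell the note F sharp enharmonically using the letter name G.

F# is pitch class 6. The letter G alone is pitch class 7.
To reach pitch class 6 from G requires an offset of -1 semitone, i.e. flat: Gb.

Gb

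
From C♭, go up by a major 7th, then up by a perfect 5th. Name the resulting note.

A major seventh up from Cb is Bb (letter B, 11 semitones up).
A perfect fifth up from Bb is F (letter F, 7 semitones up).

F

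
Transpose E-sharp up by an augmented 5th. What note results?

B##

A fifth above E lands on the letter B.
An augmented fifth spans 8 semitones, so E# moves to pitch class 1. On the letter B that is B##.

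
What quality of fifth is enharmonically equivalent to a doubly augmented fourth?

perfect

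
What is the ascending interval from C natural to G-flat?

diminished fifth

Counting letters C–D–E–F–G gives a fifth.
C→Gb = 6 semitones, 1 narrower than the perfect fifth (7), so diminished.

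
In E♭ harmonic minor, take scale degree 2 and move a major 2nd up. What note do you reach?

Scale degree 2 of Eb harmonic minor is F.
A major second (2 semitones) above F lands on the letter G, giving G.

G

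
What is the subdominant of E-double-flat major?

The Ebb major scale runs Ebb Fb Gb Abb Bbb Cb Db.
Degree 4 is Abb.

Abb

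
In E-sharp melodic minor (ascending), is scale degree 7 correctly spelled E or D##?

D##

Each scale degree takes a distinct letter name. Degree 7 of a scale on E must use the letter D.
D## and E are enharmonically the same pitch, but only D## uses the letter D, so it is the correct spelling here.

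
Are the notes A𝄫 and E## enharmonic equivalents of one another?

Abb is pitch class 7; E## is pitch class 6.
The pitch classes differ (7 vs. 6), so they are not enharmonic equivalents.

No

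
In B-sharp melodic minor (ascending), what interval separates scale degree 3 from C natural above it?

diminished seventh

Scale degree 3 of B# melodic minor (ascending) is D#.
D# up to C: letters D→C make it a seventh; 9 semitones makes it diminished.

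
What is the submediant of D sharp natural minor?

B

Degree 6 takes the letter 5 steps above D, which is B.
In natural minor, degree 6 sits 8 semitones above the tonic. D# + 8 semitones is pitch class 11, spelled on B as B.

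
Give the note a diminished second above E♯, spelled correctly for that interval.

F

A second above E lands on the letter F.
A diminished second spans 0 semitones, so E# moves to pitch class 5. On the letter F that is F.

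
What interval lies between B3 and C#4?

major second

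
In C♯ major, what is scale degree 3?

Degree 3 takes the letter 2 steps above C, which is E.
In major, degree 3 sits 4 semitones above the tonic. C# + 4 semitones is pitch class 5, spelled on E as E#.

E#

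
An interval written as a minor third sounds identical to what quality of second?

augmented

A minor third spans 3 semitones.
A second spanning 3 semitones is augmented (the major second is 2).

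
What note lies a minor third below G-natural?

E

G down a major third is Eb, so the target letter is E.
From G, a minor third is 3 semitones down: E.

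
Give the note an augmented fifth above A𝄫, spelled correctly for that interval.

A up a perfect fifth is E, so the target letter is E.
From Abb, an augmented fifth is 8 semitones up: Eb.

Eb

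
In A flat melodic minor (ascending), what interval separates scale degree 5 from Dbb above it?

Scale degree 5 of Ab melodic minor (ascending) is Eb.
Eb up to Dbb: letters E→D make it a seventh; 9 semitones makes it diminished.

diminished seventh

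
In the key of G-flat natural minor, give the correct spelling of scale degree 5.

Db

Degree 5 takes the letter 4 steps above G, which is D.
In natural minor, degree 5 sits 7 semitones above the tonic. Gb + 7 semitones is pitch class 1, spelled on D as Db.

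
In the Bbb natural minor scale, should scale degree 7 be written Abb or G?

Abb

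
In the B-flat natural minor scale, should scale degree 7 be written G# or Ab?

Each scale degree takes a distinct letter name. Degree 7 of a scale on B must use the letter A.
Ab and G# are enharmonically the same pitch, but only Ab uses the letter A, so it is the correct spelling here.

Ab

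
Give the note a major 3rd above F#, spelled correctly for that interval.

A third above F lands on the letter A.
A major third spans 4 semitones, so F# moves to pitch class 10. On the letter A that is A#.

A#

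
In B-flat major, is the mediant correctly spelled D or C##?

Each scale degree takes a distinct letter name. Degree 3 of a scale on B must use the letter D.
D and C## are enharmonically the same pitch, but only D uses the letter D, so it is the correct spelling here.

D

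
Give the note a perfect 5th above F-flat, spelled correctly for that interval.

Cb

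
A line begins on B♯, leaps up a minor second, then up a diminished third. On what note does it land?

A minor second up from B# is C# (letter C, 1 semitone up).
A diminished third up from C# is Eb (letter E, 2 semitones up).

Eb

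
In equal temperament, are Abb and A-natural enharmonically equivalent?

No

Two spellings are enharmonically equivalent only if they share a pitch class.
Here Abb → 7, A → 9; 7 ≠ 9, so they are not.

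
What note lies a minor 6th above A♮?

A up a major sixth is F#, so the target letter is F.
From A, a minor sixth is 8 semitones up: F.

F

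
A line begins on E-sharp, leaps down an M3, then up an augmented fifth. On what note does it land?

G##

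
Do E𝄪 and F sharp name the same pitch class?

E## = pitch class 6 and F# = pitch class 6 — the same pitch class, so they are enharmonic equivalents.

Yes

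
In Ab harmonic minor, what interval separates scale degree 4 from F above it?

major third

Scale degree 4 of Ab harmonic minor is Db.
Db up to F: letters D→F make it a third; 4 semitones makes it major.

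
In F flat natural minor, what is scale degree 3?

Degree 3 takes the letter 2 steps above F, which is A.
In natural minor, degree 3 sits 3 semitones above the tonic. Fb + 3 semitones is pitch class 7, spelled on A as Abb.

Abb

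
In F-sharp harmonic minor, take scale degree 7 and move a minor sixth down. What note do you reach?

G##

Scale degree 7 of F# harmonic minor is E#.
A minor sixth (8 semitones) below E# lands on the letter G, giving G##.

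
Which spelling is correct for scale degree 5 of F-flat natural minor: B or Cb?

Each scale degree takes a distinct letter name. Degree 5 of a scale on F must use the letter C.
Cb and B are enharmonically the same pitch, but only Cb uses the letter C, so it is the correct spelling here.

Cb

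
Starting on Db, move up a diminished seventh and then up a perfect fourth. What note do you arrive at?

Fbb

A diminished seventh up from Db is Cbb (letter C, 9 semitones up).
A perfect fourth up from Cbb is Fbb (letter F, 5 semitones up).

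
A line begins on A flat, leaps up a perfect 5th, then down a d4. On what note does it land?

B

A perfect fifth up from Ab is Eb (letter E, 7 semitones up).
A diminished fourth down from Eb is B (letter B, 4 semitones down).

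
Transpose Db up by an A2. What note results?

E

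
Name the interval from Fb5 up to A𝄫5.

minor third

Counting letters F–G–A gives a third.
Fb→Abb = 3 semitones, 1 narrower than the major third (4), so minor.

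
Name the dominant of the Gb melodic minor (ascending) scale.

Degree 5 takes the letter 4 steps above G, which is D.
In melodic minor (ascending), degree 5 sits 7 semitones above the tonic. Gb + 7 semitones is pitch class 1, spelled on D as Db.

Db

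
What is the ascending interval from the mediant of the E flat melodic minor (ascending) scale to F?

The mediant of Eb melodic minor (ascending) is Gb.
Gb up to F: letters G→F make it a seventh; 11 semitones makes it major.

major seventh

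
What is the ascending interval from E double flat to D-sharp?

doubly augmented seventh

The letter names run E→D, a span of 6 letter steps, so the interval is some kind of seventh.
Ebb to D# is 13 semitones. A major seventh is 11, so 13 makes it doubly augmented.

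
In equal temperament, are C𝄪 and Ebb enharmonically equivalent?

Yes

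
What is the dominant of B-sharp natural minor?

F##

Degree 5 takes the letter 4 steps above B, which is F.
In natural minor, degree 5 sits 7 semitones above the tonic. B# + 7 semitones is pitch class 7, spelled on F as F##.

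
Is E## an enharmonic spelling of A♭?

No

Two spellings are enharmonically equivalent only if they share a pitch class.
Here E## → 6, Ab → 8; 6 ≠ 8, so they are not.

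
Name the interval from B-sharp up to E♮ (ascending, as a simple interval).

diminished fourth

Counting letters B–C–D–E gives a fourth.
B#→E = 4 semitones, 1 narrower than the perfect fourth (5), so diminished.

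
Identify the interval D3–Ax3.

doubly augmented fifth

The letter names run D→A, a span of 4 letter steps, so the interval is some kind of fifth.
D to A## is 9 semitones. A perfect fifth is 7, so 9 makes it doubly augmented.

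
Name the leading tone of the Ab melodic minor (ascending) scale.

Degree 7 takes the letter 6 steps above A, which is G.
In melodic minor (ascending), degree 7 sits 11 semitones above the tonic. Ab + 11 semitones is pitch class 7, spelled on G as G.

G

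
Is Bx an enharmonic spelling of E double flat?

B## is pitch class 1; Ebb is pitch class 2.
The pitch classes differ (1 vs. 2), so they are not enharmonic equivalents.

No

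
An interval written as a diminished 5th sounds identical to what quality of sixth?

doubly diminished

A diminished fifth spans 6 semitones.
A sixth spanning 6 semitones is doubly diminished (the major sixth is 9).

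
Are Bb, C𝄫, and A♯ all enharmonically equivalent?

Yes

Bb = pitch class 10 and Cbb = pitch class 10 and A# = pitch class 10 — the same pitch class, so they are enharmonic equivalents.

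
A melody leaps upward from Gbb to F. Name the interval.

augmented seventh

The letter names run G→F, a span of 6 letter steps, so the interval is some kind of seventh.
Gbb to F is 12 semitones. A major seventh is 11, so 12 makes it augmented.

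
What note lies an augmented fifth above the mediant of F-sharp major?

The mediant of F# major is A#.
An augmented fifth (8 semitones) above A# lands on the letter E, giving E##.

E##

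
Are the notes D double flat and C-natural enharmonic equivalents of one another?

Dbb = pitch class 0 and C = pitch class 0 — the same pitch class, so they are enharmonic equivalents.

Yes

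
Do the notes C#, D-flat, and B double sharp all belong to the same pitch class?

Yes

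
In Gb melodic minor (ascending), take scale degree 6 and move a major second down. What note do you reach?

Scale degree 6 of Gb melodic minor (ascending) is Eb.
A major second (2 semitones) below Eb lands on the letter D, giving Db.

Db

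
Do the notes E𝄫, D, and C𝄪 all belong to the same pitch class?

Ebb is pitch class 2; D is pitch class 2; C## is pitch class 2.
All spellings map to pitch class 2, so they are enharmonically equivalent.

Yes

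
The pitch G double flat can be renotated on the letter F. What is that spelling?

Plain F sits at the same pitch as Gbb, so on the letter F the same pitch needs a natural: F.

F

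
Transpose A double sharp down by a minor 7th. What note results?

A seventh below A lands on the letter B.
A minor seventh spans 10 semitones, so A## moves to pitch class 1. On the letter B that is B##.

B##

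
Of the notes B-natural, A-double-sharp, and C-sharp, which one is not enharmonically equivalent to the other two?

C#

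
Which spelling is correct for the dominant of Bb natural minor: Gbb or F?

F

Each scale degree takes a distinct letter name. Degree 5 of a scale on B must use the letter F.
F and Gbb are enharmonically the same pitch, but only F uses the letter F, so it is the correct spelling here.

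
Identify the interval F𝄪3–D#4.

Counting letters F–G–A–B–C–D gives a sixth.
F##→D# = 8 semitones, 1 narrower than the major sixth (9), so minor.

minor sixth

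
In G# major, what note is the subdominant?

C#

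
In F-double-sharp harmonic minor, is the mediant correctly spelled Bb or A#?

Each scale degree takes a distinct letter name. Degree 3 of a scale on F must use the letter A.
A# and Bb are enharmonically the same pitch, but only A# uses the letter A, so it is the correct spelling here.

A#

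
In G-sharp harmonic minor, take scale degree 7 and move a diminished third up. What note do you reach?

A

Scale degree 7 of G# harmonic minor is F##.
A diminished third (2 semitones) above F## lands on the letter A, giving A.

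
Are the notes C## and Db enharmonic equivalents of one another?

C## is pitch class 2; Db is pitch class 1.
The pitch classes differ (2 vs. 1), so they are not enharmonic equivalents.

No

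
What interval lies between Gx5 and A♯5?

minor second

The letter names run G→A, a span of 1 letter step, so the interval is some kind of second.
G## to A# is 1 semitone. A major second is 2, so 1 makes it minor.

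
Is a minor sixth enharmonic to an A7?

A minor sixth spans 8 semitones; an augmented seventh spans 12.
The spans differ, so they are not enharmonic equivalents.

No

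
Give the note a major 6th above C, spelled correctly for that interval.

C up a major sixth is A, so the target letter is A.
From C, a major sixth is 9 semitones up: A.

A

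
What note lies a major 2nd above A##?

A up a major second is B, so the target letter is B.
From A##, a major second is 2 semitones up: B##.

B##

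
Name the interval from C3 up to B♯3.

augmented seventh

Counting letters C–D–E–F–G–A–B gives a seventh.
C→B# = 12 semitones, 1 wider than the major seventh (11), so augmented.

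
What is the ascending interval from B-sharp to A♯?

minor seventh

Counting letters B–C–D–E–F–G–A gives a seventh.
B#→A# = 10 semitones, 1 narrower than the major seventh (11), so minor.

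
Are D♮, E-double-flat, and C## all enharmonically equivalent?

Yes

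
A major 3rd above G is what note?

G up a major third is B, so the target letter is B.
From G, a major third is 4 semitones up: B.

B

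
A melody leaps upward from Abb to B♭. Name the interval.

augmented second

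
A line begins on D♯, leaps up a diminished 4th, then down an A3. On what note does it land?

Ebb

A diminished fourth up from D# is G (letter G, 4 semitones up).
An augmented third down from G is Ebb (letter E, 5 semitones down).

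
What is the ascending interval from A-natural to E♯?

augmented fifth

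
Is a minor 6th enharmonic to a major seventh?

No

A minor sixth spans 8 semitones; a major seventh spans 11.
The spans differ, so they are not enharmonic equivalents.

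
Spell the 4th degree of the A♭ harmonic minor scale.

Db

Degree 4 takes the letter 3 steps above A, which is D.
In harmonic minor, degree 4 sits 5 semitones above the tonic. Ab + 5 semitones is pitch class 1, spelled on D as Db.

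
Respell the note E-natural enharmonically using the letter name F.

Plain F sits 1 semitone above E, so on the letter F the same pitch needs a flat: Fb.

Fb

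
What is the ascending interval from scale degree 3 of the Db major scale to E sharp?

augmented seventh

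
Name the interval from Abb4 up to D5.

The letter names run A→D, a span of 3 letter steps, so the interval is some kind of fourth.
Abb to D is 7 semitones. A perfect fourth is 5, so 7 makes it doubly augmented.

doubly augmented fourth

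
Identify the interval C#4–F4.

The letter names run C→F, a span of 3 letter steps, so the interval is some kind of fourth.
C# to F is 4 semitones. A perfect fourth is 5, so 4 makes it diminished.

diminished fourth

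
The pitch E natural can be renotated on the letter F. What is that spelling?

Fb

E is pitch class 4. The letter F alone is pitch class 5.
To reach pitch class 4 from F requires an offset of -1 semitone, i.e. flat: Fb.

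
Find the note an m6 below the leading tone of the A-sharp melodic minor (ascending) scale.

B##

The leading tone of A# melodic minor (ascending) is G##.
A minor sixth (8 semitones) below G## lands on the letter B, giving B##.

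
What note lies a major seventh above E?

D#

A seventh above E lands on the letter D.
A major seventh spans 11 semitones, so E moves to pitch class 3. On the letter D that is D#.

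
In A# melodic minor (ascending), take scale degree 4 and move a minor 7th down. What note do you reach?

Scale degree 4 of A# melodic minor (ascending) is D#.
A minor seventh (10 semitones) below D# lands on the letter E, giving E#.

E#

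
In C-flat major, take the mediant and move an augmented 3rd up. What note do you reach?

G#

The mediant of Cb major is Eb.
An augmented third (5 semitones) above Eb lands on the letter G, giving G#.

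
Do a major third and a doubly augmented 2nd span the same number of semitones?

A major third spans 4 semitones; a doubly augmented second spans 4.
They are enharmonically equivalent.

Yes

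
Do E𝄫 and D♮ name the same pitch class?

Ebb is pitch class 2; D is pitch class 2.
All spellings map to pitch class 2, so they are enharmonically equivalent.

Yes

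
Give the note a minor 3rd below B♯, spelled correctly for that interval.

G##

A third below B lands on the letter G.
A minor third spans 3 semitones, so B# moves to pitch class 9. On the letter G that is G##.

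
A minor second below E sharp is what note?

E down a major second is D, so the target letter is D.
From E#, a minor second is 1 semitone down: D##.

D##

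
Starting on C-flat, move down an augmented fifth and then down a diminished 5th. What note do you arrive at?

An augmented fifth down from Cb is Fbb (letter F, 8 semitones down).
A diminished fifth down from Fbb is Bbb (letter B, 6 semitones down).

Bbb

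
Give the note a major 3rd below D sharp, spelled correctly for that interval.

B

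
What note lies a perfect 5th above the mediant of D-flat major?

C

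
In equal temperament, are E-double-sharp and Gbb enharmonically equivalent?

No

E## is pitch class 6; Gbb is pitch class 5.
The pitch classes differ (6 vs. 5), so they are not enharmonic equivalents.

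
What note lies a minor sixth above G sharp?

E

G up a major sixth is E, so the target letter is E.
From G#, a minor sixth is 8 semitones up: E.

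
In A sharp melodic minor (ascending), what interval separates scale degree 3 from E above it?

Scale degree 3 of A# melodic minor (ascending) is C#.
C# up to E: letters C→E make it a third; 3 semitones makes it minor.

minor third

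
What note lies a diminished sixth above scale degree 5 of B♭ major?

Scale degree 5 of Bb major is F.
A diminished sixth (7 semitones) above F lands on the letter D, giving Dbb.

Dbb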